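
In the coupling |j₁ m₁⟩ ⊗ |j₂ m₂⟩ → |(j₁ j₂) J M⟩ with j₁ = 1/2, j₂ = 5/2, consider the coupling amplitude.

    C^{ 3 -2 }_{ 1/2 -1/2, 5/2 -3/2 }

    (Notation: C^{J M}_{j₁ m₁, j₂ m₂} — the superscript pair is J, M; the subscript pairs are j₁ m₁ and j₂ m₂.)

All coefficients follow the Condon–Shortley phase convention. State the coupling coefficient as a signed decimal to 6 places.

+0.912871

triangle: 0!×1!×5!/7! = 120/5040
(j±m)!: 0!×1!×1!×4!×1!×5! = 2880
prefactor² = (2J+1)×Δ×N² = 480
  k=0: +1/(0!×0!×1!×1!×0!×4!) = 1/24
Σ = 1/24  ⇒  CG² = 480×(1/24)² = 5/6
CG = +√(5/6) = +0.912871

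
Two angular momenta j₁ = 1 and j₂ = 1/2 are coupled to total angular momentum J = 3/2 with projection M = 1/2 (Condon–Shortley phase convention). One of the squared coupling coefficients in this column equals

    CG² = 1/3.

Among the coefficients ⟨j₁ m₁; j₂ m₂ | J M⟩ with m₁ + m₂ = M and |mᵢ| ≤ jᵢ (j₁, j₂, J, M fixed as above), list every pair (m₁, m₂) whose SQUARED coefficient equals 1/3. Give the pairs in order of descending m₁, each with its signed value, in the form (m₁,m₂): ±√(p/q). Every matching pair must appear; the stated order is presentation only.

Admissible pairs with m₁+m₂ = M = 1/2: (0,1/2), (1,-1/2)
  (m₁,m₂)=(1,-1/2): CG² = 1/3, CG = +√(1/3)   ← matches the target
  (m₁,m₂)=(0,1/2): CG² = 2/3, CG = +√(2/3)
Pairs with CG² = 1/3: (1,-1/2): +√(1/3)

(1,-1/2): +√(1/3)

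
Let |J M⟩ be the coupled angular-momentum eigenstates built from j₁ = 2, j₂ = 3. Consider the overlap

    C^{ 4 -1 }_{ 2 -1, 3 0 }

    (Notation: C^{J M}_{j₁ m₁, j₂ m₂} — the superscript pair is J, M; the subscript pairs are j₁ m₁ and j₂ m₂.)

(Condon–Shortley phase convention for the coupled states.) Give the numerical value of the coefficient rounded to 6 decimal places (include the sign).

-0.462910

√[9·1!3!5!/10! · 1!3!3!3!3!5!] = √(1944/7)
  +(−1)^0/∏(0,1,3,3,0,2)! = 1/72  (running 1/72)
  +(−1)^1/∏(1,0,2,2,1,3)! = -1/24  (running -1/36)
⟨..|..⟩ = √(1944/7)·(-1/36) = -0.462910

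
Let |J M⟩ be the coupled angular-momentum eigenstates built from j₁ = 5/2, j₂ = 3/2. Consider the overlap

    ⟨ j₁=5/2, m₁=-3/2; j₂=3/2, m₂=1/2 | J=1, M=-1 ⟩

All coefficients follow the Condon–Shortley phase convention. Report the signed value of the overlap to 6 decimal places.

+0.547723

triangle: 3!·2!·0!/6! = 12/720
(j±m)!: 1!·4!·2!·1!·0!·2! = 96
prefactor² = (2J+1)·Δ·N² = 24/5
  k=2: +1/(2!·1!·2!·0!·0!·0!) = 1/4
Σ = 1/4  ⇒  CG² = 24/5·(1/4)² = 3/10
CG = +√(3/10) = +0.547723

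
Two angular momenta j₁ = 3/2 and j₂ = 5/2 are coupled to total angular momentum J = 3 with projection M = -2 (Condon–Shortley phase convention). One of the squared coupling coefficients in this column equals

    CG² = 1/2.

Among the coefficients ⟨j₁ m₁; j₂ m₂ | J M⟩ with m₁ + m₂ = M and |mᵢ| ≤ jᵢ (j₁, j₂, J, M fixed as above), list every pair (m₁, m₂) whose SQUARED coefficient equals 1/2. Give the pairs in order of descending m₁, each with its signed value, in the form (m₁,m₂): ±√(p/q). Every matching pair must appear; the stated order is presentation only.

Admissible pairs with m₁+m₂ = M = -2: (-3/2,-1/2), (-1/2,-3/2), (1/2,-5/2)
  (m₁,m₂)=(1/2,-5/2): CG² = 5/12, CG = +√(5/12)
  (m₁,m₂)=(-1/2,-3/2): CG² = 1/12, CG = +√(1/12)
  (m₁,m₂)=(-3/2,-1/2): CG² = 1/2, CG = −√(1/2)   ← matches the target
Pairs with CG² = 1/2: (-3/2,-1/2): −√(1/2)

(-3/2,-1/2): −√(1/2)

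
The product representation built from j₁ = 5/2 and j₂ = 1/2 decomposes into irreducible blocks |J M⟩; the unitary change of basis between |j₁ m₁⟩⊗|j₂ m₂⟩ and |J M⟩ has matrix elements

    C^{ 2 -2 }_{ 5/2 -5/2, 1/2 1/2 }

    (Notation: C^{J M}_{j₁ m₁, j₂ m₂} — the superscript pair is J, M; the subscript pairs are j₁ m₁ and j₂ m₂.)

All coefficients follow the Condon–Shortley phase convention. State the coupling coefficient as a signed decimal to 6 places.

−√(5/6) = -0.912871

j₁+j₂−J=1  J+j₁−j₂=4  J−j₁+j₂=0  j₁+j₂+J+1=6
(j₁±m₁, j₂±m₂, J±M) = (0,5,1,0,0,4)
P² = 480
sum k=1..1:
  [1] −1/24 = -1/24
S = -1/24
C² = P²·S² = 5/6 ; C = -0.912871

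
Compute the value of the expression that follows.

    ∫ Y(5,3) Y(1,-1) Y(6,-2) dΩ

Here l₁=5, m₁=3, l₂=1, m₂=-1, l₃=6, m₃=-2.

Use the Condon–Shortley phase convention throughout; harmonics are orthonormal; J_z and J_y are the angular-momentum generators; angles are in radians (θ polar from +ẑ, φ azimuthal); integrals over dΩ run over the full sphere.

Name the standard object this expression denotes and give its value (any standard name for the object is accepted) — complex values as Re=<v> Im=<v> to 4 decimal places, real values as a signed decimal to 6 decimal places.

This is a Gaunt coefficient — the integral of a triple product of spherical harmonics over the sphere.
Rules hold: Σm=0, L=12 even, 4≤6≤6.
N = 11·3·13 = 429
Δ = 0!·10!·2!/13! = 1/858
Racah Σ t=0..0: t=0:+1/14400 = 1/14400
⇒ 3j(5 1 6; 0 0 0)² = 6/143, sgn +1
Racah Σ t=0..0: t=0:+1/161280 = 1/161280
⇒ 3j(5 1 6; 3 -1 -2)² = 1/143, sgn +1
4πI² = N·(3j₀)²·(3jₘ)² = 18/143
I = +1·√(0.125874/4π) = 0.10008369

Gaunt coefficient, +0.100084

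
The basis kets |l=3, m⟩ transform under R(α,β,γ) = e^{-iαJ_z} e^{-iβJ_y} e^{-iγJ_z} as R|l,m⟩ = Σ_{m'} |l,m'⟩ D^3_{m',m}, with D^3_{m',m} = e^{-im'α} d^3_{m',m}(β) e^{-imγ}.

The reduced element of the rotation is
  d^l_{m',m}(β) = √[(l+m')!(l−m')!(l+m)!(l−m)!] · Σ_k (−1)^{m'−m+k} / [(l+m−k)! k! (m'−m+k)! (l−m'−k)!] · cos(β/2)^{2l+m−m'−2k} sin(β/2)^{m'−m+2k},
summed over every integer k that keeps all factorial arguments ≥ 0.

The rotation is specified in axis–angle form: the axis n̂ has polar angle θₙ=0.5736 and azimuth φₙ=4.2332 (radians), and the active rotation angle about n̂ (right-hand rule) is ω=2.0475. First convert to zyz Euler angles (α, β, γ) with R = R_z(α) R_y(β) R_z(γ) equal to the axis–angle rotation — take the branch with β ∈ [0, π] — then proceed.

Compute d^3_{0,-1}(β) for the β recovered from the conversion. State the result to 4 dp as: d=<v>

d=-0.2229

Axis–angle → zyz. n̂ = (sinθₙcosφₙ, sinθₙsinφₙ, cosθₙ) = (-0.250198, -0.481539, +0.839953), ω = 2.0475.
R = I cosω + sinω [n̂]ₓ + (1−cosω) n̂n̂ᵀ gives
  R = [-0.367530, -0.570545, -0.734438; +0.922071, -0.120574, -0.367758; +0.121269, -0.812367, +0.570398]
β = atan2(√(R₁₃²+R₂₃²), R₃₃) = 0.963806; α = atan2(R₂₃, R₁₃) mod 2π = 3.605827; γ = atan2(R₃₂, −R₃₁) mod 2π = 4.564205
d^3_{0,-1}(β=0.9638) via the finite sum:
With c≡cos(β/2)=0.886115 and s≡sin(β/2)=0.463466, N=[6·6·2·24]^{1/2}=41.569219
The bounds max(0,m−m')=0 and min(l+m,l−m')=2 give 3 terms
  k=0: (−1)^1·41.5692/(12)·0.8861^5·0.4635^1 = -0.877118
  k=1: (−1)^2·41.5692/(4)·0.8861^3·0.4635^3 = +0.719840
  k=2: (−1)^3·41.5692/(12)·0.8861^1·0.4635^5 = -0.065640
d^3_{0,-1}(0.9638) = -0.877118 +0.719840 -0.065640 = -0.222919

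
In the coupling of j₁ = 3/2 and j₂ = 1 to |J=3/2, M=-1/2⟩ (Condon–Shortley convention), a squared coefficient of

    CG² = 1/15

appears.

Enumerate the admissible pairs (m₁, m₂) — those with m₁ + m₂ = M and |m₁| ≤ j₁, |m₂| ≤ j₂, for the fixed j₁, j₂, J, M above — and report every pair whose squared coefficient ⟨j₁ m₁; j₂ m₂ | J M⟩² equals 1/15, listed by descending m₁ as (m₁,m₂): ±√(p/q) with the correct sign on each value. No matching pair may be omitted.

Admissible pairs with m₁+m₂ = M = -1/2: (-3/2,1), (-1/2,0), (1/2,-1)
  (m₁,m₂)=(1/2,-1): CG² = 8/15, CG = +√(8/15)
  (m₁,m₂)=(-1/2,0): CG² = 1/15, CG = −√(1/15)   ← matches the target
  (m₁,m₂)=(-3/2,1): CG² = 2/5, CG = −√(2/5)
Pairs with CG² = 1/15: (-1/2,0): −√(1/15)

(-1/2,0): −√(1/15)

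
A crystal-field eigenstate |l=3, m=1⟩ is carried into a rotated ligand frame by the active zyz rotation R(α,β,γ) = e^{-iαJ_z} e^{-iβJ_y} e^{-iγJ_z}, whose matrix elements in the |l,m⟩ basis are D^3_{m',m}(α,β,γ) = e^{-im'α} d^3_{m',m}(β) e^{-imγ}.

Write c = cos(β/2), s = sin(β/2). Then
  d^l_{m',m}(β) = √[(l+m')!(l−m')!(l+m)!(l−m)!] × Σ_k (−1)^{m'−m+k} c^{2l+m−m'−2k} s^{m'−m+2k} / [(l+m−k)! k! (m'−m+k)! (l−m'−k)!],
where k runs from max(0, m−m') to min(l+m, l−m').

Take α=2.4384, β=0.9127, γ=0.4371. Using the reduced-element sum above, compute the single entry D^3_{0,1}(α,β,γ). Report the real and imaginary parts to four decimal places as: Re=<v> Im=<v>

First d^3_{0,1}(β=0.9127), then the phase factors e^{-i(0)α} and e^{-i(1)γ}:
With c≡cos(β/2)=0.897667 and s≡sin(β/2)=0.440675, N=[6·6·24·2]^{1/2}=41.569219
k∈{1,2,3} keeps every argument non-negative
  k=1: (−1)^0·41.5692/(12)·0.8977^5·0.4407^1 = +0.889784
  k=2: (−1)^1·41.5692/(4)·0.8977^3·0.4407^3 = -0.643297
  k=3: (−1)^2·41.5692/(12)·0.8977^1·0.4407^5 = +0.051677
d^3_{0,1}(0.9127) = +0.889784 -0.643297 +0.051677 = +0.298164
Phases: e^{-i·(0)·2.4384}=+1.000000+0.000000i, e^{-i·(1)·0.4371}=+0.905983-0.423314i ⇒ D=+0.270132-0.126217i

Re=0.2701 Im=-0.1262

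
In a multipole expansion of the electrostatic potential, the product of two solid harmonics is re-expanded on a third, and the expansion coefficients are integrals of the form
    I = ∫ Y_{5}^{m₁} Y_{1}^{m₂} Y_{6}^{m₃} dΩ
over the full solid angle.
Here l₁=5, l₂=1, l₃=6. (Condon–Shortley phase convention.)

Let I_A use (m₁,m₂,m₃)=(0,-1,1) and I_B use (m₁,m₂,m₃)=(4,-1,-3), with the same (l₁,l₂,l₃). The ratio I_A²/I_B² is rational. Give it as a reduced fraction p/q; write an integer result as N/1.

7/1

l's match ⇒ only the (l;m) 3-j factors differ between A and B.
A: triangle coeff Δ(5,1,6) = 1/858; Σ_t [0,0]: t=0:+1/28800 = 1/28800; (3j)²=7/286 [(5 1 6; 0 -1 1)], sign=-1
B: triangle coeff Δ(5,1,6) = 1/858; Σ_t [0,0]: t=0:+1/725760 = 1/725760; (3j)²=1/286 [(5 1 6; 4 -1 -3)], sign=-1
I_A²/I_B² = (7/286)/(1/286) = 7/1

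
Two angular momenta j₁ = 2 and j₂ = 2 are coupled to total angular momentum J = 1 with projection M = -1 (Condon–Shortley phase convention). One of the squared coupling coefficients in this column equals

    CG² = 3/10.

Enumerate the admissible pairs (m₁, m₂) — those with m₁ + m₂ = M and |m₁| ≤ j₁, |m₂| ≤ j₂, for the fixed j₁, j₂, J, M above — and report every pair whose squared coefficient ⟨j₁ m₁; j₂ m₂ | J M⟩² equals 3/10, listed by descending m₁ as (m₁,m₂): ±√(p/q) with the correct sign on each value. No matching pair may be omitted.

Admissible pairs with m₁+m₂ = M = -1: (-2,1), (-1,0), (0,-1), (1,-2)
  (m₁,m₂)=(1,-2): CG² = 1/5, CG = +√(1/5)
  (m₁,m₂)=(0,-1): CG² = 3/10, CG = −√(3/10)   ← matches the target
  (m₁,m₂)=(-1,0): CG² = 3/10, CG = +√(3/10)   ← matches the target
  (m₁,m₂)=(-2,1): CG² = 1/5, CG = −√(1/5)
Pairs with CG² = 3/10: (0,-1): −√(3/10); (-1,0): +√(3/10)

(0,-1): −√(3/10); (-1,0): +√(3/10)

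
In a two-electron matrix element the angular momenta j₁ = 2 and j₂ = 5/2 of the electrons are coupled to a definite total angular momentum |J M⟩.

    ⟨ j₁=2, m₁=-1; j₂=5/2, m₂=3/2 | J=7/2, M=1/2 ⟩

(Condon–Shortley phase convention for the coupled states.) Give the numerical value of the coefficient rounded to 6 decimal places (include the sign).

triangle: 1!×3!×4!/9! = 144/362880
(j±m)!: 1!×3!×4!×1!×4!×3! = 20736
prefactor² = (2J+1)×Δ×N² = 2304/35
  k=0: +1/(0!×1!×3!×4!×0!×0!) = 1/144
  k=1: −1/(1!×0!×2!×3!×1!×1!) = -1/12
Σ = -11/144  ⇒  CG² = 2304/35×(-11/144)² = 121/315
CG = −√(121/315) = -0.619780

−√(121/315) ≈ -0.619780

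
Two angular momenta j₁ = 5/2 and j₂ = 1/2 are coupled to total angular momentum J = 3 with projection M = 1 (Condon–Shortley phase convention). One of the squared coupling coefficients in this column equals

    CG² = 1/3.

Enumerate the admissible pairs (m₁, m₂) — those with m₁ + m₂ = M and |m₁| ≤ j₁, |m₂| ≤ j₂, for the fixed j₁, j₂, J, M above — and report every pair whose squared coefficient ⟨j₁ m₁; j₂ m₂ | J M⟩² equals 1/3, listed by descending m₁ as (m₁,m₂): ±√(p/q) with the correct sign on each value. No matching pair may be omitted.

Admissible pairs with m₁+m₂ = M = 1: (1/2,1/2), (3/2,-1/2)
  (m₁,m₂)=(3/2,-1/2): CG² = 1/3, CG = +√(1/3)   ← matches the target
  (m₁,m₂)=(1/2,1/2): CG² = 2/3, CG = +√(2/3)
Pairs with CG² = 1/3: (3/2,-1/2): +√(1/3)

(3/2,-1/2): +√(1/3)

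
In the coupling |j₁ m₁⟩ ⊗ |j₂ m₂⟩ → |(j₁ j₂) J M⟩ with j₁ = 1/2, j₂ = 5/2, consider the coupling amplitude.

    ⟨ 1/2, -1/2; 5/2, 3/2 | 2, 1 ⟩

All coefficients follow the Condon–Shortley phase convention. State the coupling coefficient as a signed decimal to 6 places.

triangle: 1!*0!*4!/6! = 24/720
(j±m)!: 0!*1!*4!*1!*3!*1! = 144
prefactor² = (2J+1)*Δ*N² = 24
  k=1: −1/(1!*0!*0!*3!*0!*1!) = -1/6
Σ = -1/6  ⇒  CG² = 24*(-1/6)² = 2/3
CG = −√(2/3) = -0.816497

−√(2/3) ≈ -0.816497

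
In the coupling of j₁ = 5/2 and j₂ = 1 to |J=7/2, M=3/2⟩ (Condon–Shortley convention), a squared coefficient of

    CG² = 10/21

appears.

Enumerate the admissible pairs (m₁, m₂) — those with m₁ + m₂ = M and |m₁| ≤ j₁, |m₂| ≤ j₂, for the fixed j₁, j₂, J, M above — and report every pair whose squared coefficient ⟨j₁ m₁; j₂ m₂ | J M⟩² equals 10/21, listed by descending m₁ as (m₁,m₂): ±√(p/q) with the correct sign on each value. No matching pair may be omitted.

(3/2,0): +√(10/21); (1/2,1): +√(10/21)

Admissible pairs with m₁+m₂ = M = 3/2: (1/2,1), (3/2,0), (5/2,-1)
  (m₁,m₂)=(5/2,-1): CG² = 1/21, CG = +√(1/21)
  (m₁,m₂)=(3/2,0): CG² = 10/21, CG = +√(10/21)   ← matches the target
  (m₁,m₂)=(1/2,1): CG² = 10/21, CG = +√(10/21)   ← matches the target
Pairs with CG² = 10/21: (3/2,0): +√(10/21); (1/2,1): +√(10/21)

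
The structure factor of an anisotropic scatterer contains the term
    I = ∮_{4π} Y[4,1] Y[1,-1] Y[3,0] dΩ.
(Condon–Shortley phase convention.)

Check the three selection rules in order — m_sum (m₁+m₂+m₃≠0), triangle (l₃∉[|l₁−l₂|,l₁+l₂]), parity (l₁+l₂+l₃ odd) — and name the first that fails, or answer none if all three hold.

none

Σmᵢ = 0  ✓
l₃∈[|l₁−l₂|,l₁+l₂]=[3,5], have l₃=3  ✓
Σlᵢ = 8 ⇒ even  ✓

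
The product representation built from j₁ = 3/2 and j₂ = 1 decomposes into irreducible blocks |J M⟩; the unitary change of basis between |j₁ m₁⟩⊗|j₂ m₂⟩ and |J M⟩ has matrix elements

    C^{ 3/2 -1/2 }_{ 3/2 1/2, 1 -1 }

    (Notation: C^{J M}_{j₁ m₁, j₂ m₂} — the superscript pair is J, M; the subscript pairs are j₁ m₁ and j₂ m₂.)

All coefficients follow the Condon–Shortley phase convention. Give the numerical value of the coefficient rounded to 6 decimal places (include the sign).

√[4·1!2!1!/5! · 2!1!0!2!1!2!] = √(8/15)
  +(−1)^0/∏(0,1,1,0,1,1)! = 1  (running 1)
⟨..|..⟩ = √(8/15)·(1) = +0.730297

+√(8/15) ≈ +0.730297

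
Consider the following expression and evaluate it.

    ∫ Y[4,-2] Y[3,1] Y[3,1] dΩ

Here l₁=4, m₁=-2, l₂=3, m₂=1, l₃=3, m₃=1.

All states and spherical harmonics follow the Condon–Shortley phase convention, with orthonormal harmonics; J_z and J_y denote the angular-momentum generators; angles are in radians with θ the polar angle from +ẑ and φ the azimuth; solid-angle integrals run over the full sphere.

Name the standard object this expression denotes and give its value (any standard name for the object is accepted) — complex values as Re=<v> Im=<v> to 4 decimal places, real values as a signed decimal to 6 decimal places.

This is a Gaunt coefficient — the integral of a triple product of spherical harmonics over the sphere.
Rules hold: Σm=0, L=10 even, 1≤3≤7.
N = 9·7·7 = 441
Δ = 4!·4!·2!/11! = 1/34650
Racah Σ t=1..3: t=1:−1/72 t=2:+1/16 t=3:−1/72 = 5/144
⇒ 3j(4 3 3; 0 0 0)² = 2/77, sgn -1
Racah Σ t=2..4: t=2:+1/192 t=3:−1/36 t=4:+1/192 = -5/288
⇒ 3j(4 3 3; -2 1 1)² = 20/693, sgn -1
4πI² = N·(3j₀)²·(3jₘ)² = 40/121
I = +1·√(0.330579/4π) = 0.16219310

Gaunt coefficient, +0.162193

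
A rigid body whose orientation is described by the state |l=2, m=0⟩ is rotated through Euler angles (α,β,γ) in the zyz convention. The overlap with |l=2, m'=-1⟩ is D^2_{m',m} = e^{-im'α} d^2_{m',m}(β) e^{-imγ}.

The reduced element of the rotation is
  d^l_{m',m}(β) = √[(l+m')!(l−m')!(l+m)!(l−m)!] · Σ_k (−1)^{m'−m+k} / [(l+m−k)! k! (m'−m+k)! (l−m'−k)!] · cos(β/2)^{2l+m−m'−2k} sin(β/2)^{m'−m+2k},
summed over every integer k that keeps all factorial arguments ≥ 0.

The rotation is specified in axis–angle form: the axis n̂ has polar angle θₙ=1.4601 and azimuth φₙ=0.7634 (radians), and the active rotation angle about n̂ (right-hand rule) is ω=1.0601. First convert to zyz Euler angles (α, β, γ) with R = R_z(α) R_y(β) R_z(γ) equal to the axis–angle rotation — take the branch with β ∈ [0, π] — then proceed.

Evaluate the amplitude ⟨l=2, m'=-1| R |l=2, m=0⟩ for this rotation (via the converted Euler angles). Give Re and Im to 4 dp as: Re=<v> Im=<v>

Axis–angle → zyz. n̂ = (sinθₙcosφₙ, sinθₙsinφₙ, cosθₙ) = (+0.718067, +0.687150, +0.110470), ω = 1.0601.
R = I cosω + sinω [n̂]ₓ + (1−cosω) n̂n̂ᵀ gives
  R = [+0.752378, +0.155869, +0.640025; +0.348619, +0.730168, -0.587639; -0.558921, +0.665251, +0.495024]
β = atan2(√(R₁₃²+R₂₃²), R₃₃) = 1.052934; α = atan2(R₂₃, R₁₃) mod 2π = 5.540433; γ = atan2(R₃₂, −R₃₁) mod 2π = 0.872040
D^2_{-1,0}(5.5404,1.0529,0.8720) = e^{-i·-1·5.5404}·d^2_{-1,0}(1.0529)·e^{-i·0·0.8720}. Compute d first:
Half-angle: c=0.864588, s=0.502482. N=√(1·6·2·2)=4.898979
k∈{1,2} keeps every argument non-negative
  k=1: (−1)^0·4.8990/(2)·0.8646^3·0.5025^1 = +0.795469
  k=2: (−1)^1·4.8990/(2)·0.8646^1·0.5025^3 = -0.268687
d^2_{-1,0}(1.0529) = +0.795469 -0.268687 = +0.526782
Attach z-rotation phases: D = e^{-i(-1)(5.5404)}·(+0.526782)·e^{-i(0)(0.8720)} = +0.388033-0.356272i

Re=0.3880 Im=-0.3563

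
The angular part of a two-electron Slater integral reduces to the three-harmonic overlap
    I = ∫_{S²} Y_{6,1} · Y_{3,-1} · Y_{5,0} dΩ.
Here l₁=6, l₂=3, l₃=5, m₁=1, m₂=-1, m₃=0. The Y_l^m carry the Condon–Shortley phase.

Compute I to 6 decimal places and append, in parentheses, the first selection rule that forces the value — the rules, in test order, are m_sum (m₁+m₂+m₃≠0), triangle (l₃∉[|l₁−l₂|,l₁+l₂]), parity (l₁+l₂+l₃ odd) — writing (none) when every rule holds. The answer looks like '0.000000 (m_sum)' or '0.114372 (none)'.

-0.077843 (none)

Checks pass: Σm=0; 14 even; l₃=5∈[3,9].
(2·6+1)(2·3+1)(2·5+1) = 1001
Δ: 4! 8! 2! / 15! → 1/675675
sum: t=1:−1/8640 t=2:+1/2304 t=3:−1/8640 = 7/34560
3j²(6 3 5; 0 0 0) = Δ·Π!·Σ² = 7/429  (sign -1)
sum: t=0:+1/34560 t=1:−1/3456 t=2:+1/5760 = -1/11520
3j²(6 3 5; 1 -1 0) = Δ·Π!·Σ² = 2/429  (sign +1)
combine: 4πI² = 1001·7/429·2/429 = 98/1287
take √, sign -1: I = -0.07784287
No selection rule forces the value: the integral is nonzero (none).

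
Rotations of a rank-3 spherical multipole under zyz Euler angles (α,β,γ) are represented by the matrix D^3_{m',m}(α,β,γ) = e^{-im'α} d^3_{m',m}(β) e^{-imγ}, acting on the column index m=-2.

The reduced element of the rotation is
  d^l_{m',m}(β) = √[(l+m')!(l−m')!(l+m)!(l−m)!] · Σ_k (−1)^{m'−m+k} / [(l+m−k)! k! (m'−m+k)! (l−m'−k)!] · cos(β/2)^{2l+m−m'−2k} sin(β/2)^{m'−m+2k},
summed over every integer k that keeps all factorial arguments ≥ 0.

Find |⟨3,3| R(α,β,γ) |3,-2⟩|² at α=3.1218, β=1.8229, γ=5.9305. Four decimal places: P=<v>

P=0.2143

First d^3_{3,-2}(β=1.8229), then the phase factors e^{-i(3)α} and e^{-i(-2)γ}:
With c≡cos(β/2)=0.612600 and s≡sin(β/2)=0.790393, N=[720·1·1·120]^{1/2}=293.938769
k: max(0,(-2)−(3))=0 … min(3+(-2),3−(3))=0
  k=0: (−1)^5·293.9388/(120)·0.6126^1·0.7904^5 = -0.462879
d^3_{3,-2}(1.8229) = -0.462879
|D^3_{3,-2}|² = |d^3_{3,-2}(β)|² = (-0.462879)² = 0.214257 (the z-rotation phases have unit modulus)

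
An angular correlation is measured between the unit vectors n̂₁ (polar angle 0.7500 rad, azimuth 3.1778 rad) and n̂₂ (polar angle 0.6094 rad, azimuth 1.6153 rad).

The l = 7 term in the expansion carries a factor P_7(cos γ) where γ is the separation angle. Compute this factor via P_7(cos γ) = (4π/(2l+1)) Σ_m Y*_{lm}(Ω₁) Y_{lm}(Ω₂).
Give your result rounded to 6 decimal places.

0.321695

Term-by-term m-sum for l=7 (normalisation 4π/15 = 0.837758):
  m=-7: (-0.03310 - 0.00857j) × (0.00308 + 0.00958j) = -0.00002 - 0.00034j  (running Σ = -0.00002 - 0.00034j)
  m=-6: (0.13409 + 0.02960j) × (-0.05203 + 0.01423j) = -0.00740 + 0.00037j  (running Σ = -0.00742 + 0.00003j)
  m=-5: (-0.31654 - 0.05794j) × (-0.03851 - 0.17019j) = 0.00233 + 0.05610j  (running Σ = -0.00509 + 0.05613j)
  m=-4: (0.45421 + 0.06625j) × (0.36494 - 0.06566j) = 0.17011 - 0.00565j  (running Σ = 0.16502 + 0.05048j)
  m=-3: (-0.30138 - 0.03287j) × (0.06427 + 0.47852j) = -0.00364 - 0.14633j  (running Σ = 0.16137 - 0.09585j)
  m=-2: (-0.15406 - 0.01118j) × (-0.23814 + 0.02125j) = 0.03692 - 0.00061j  (running Σ = 0.19830 - 0.09646j)
  m=-1: (0.38172 + 0.01383j) × (0.01237 + 0.27788j) = 0.00088 + 0.10624j  (running Σ = 0.19918 + 0.00978j)
  m=0: (0.04210 + 0.00000j) × (-0.34128 + 0.00000j) = -0.01437 + 0.00000j  (running Σ = 0.18481 + 0.00978j)
  m=1: (-0.38172 + 0.01383j) × (-0.01237 + 0.27788j) = 0.00088 - 0.10624j  (running Σ = 0.18570 - 0.09646j)
  m=2: (-0.15406 + 0.01118j) × (-0.23814 - 0.02125j) = 0.03692 + 0.00061j  (running Σ = 0.22262 - 0.09585j)
  m=3: (0.30138 - 0.03287j) × (-0.06427 + 0.47852j) = -0.00364 + 0.14633j  (running Σ = 0.21898 + 0.05048j)
  m=4: (0.45421 - 0.06625j) × (0.36494 + 0.06566j) = 0.17011 + 0.00565j  (running Σ = 0.38908 + 0.05613j)
  m=5: (0.31654 - 0.05794j) × (0.03851 - 0.17019j) = 0.00233 - 0.05610j  (running Σ = 0.39141 + 0.00003j)
  m=6: (0.13409 - 0.02960j) × (-0.05203 - 0.01423j) = -0.00740 - 0.00037j  (running Σ = 0.38401 - 0.00034j)
  m=7: (0.03310 - 0.00857j) × (-0.00308 + 0.00958j) = -0.00002 + 0.00034j  (running Σ = 0.38399 + 0.00000j)
Σ over m = 0.38399 + 0.00000j; ×(4π/15) → 0.32169 + 0.00000j. Real part: 0.321695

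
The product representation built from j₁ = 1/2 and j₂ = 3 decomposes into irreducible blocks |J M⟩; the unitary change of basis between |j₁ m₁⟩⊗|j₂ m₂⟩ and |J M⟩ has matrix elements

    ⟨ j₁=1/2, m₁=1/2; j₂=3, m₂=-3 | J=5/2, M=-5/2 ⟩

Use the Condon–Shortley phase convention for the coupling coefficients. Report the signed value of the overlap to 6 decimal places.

j₁+j₂−J=1  J+j₁−j₂=0  J−j₁+j₂=5  j₁+j₂+J+1=7
(j₁±m₁, j₂±m₂, J±M) = (1,0,0,6,0,5)
P² = 86400/7
sum k=0..0:
  [0] +1/120 = 1/120
S = 1/120
C² = P²·S² = 6/7 ; C = +0.925820

+√(6/7) ≈ +0.925820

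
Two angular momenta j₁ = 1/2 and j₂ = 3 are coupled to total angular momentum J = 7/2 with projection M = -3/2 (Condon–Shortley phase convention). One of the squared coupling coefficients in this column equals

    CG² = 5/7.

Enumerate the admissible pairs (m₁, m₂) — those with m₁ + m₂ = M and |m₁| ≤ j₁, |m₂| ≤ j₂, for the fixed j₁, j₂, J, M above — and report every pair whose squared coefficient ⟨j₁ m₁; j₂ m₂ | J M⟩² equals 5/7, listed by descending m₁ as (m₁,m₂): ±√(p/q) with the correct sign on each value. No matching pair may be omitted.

Admissible pairs with m₁+m₂ = M = -3/2: (-1/2,-1), (1/2,-2)
  (m₁,m₂)=(1/2,-2): CG² = 2/7, CG = +√(2/7)
  (m₁,m₂)=(-1/2,-1): CG² = 5/7, CG = +√(5/7)   ← matches the target
Pairs with CG² = 5/7: (-1/2,-1): +√(5/7)

(-1/2,-1): +√(5/7)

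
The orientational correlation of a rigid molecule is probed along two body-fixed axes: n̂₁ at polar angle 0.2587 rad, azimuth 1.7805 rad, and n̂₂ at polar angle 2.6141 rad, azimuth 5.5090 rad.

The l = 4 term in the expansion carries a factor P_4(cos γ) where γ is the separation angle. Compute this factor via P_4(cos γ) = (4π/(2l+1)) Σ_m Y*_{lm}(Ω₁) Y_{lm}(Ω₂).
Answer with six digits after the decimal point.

0.496437

Term-by-term m-sum for l=4 (normalisation 4π/9 = 1.396263):
  [-4]  conj(Y_{4,-4})(Ω₁) = (0.001267, 0.001410) ; Y_{4,-4}(Ω₂) = (-0.028383, 0.001274) ; Δ = (-0.000038, -0.000038)
  [-3]  conj(Y_{4,-3})(Ω₁) = (0.011921, -0.016380) ; Y_{4,-3}(Ω₂) = (0.094204, -0.100765) ; Δ = (-0.000528, -0.002744)
  [-2]  conj(Y_{4,-2})(Ω₁) = (-0.110814, -0.049408) ; Y_{4,-2}(Ω₂) = (0.008033, 0.358141) ; Δ = (0.016805, -0.040084)
  [-1]  conj(Y_{4,-1})(Ω₁) = (-0.086265, 0.405320) ; Y_{4,-1}(Ω₂) = (-0.327544, -0.320280) ; Δ = (0.158072, -0.105131)
  [+0]  conj(Y_{4,0})(Ω₁) = (0.585213, -0.000000) ; Y_{4,0}(Ω₂) = (0.011833, 0.000000) ; Δ = (0.006925, 0.000000)
  [+1]  conj(Y_{4,1})(Ω₁) = (0.086265, 0.405320) ; Y_{4,1}(Ω₂) = (0.327544, -0.320280) ; Δ = (0.158072, 0.105131)
  [+2]  conj(Y_{4,2})(Ω₁) = (-0.110814, 0.049408) ; Y_{4,2}(Ω₂) = (0.008033, -0.358141) ; Δ = (0.016805, 0.040084)
  [+3]  conj(Y_{4,3})(Ω₁) = (-0.011921, -0.016380) ; Y_{4,3}(Ω₂) = (-0.094204, -0.100765) ; Δ = (-0.000528, 0.002744)
  [+4]  conj(Y_{4,4})(Ω₁) = (0.001267, -0.001410) ; Y_{4,4}(Ω₂) = (-0.028383, -0.001274) ; Δ = (-0.000038, 0.000038)
Σ over m = (0.355547, -0.000000); ×(4π/9) → (0.496437, -0.000000). Real part: 0.496437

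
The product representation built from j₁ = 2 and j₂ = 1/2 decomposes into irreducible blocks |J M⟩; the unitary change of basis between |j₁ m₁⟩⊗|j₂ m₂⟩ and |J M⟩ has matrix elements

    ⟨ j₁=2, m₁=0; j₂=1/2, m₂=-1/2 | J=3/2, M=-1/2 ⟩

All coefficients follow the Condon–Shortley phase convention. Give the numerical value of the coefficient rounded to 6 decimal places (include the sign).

triangle: 1!·3!·0!/5! = 6/120
(j±m)!: 2!·2!·0!·1!·1!·2! = 8
prefactor² = (2J+1)·Δ·N² = 8/5
  k=0: +1/(0!·1!·2!·0!·1!·0!) = 1/2
Σ = 1/2  ⇒  CG² = 8/5·(1/2)² = 2/5
CG = +√(2/5) = +0.632456

+√(2/5) = +0.632456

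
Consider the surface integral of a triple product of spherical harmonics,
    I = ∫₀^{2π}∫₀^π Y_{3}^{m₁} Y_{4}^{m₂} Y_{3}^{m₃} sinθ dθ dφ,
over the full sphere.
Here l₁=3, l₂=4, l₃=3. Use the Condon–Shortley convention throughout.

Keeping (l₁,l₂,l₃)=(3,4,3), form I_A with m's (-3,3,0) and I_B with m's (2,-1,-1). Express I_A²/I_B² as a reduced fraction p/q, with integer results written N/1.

63/32

Same 3,4,3: normalisation and zero-m 3j drop out of the ratio.
A: Δ: 4! 2! 4! / 11! → 1/34650; sum: t=4:+1/288 = 1/288; 3j²(3 4 3; -3 3 0) = Δ·Π!·Σ² = 1/22  (sign -1)
B: Δ: 4! 2! 4! / 11! → 1/34650; sum: t=0:+1/144 t=1:−1/48 = -1/72; 3j²(3 4 3; 2 -1 -1) = Δ·Π!·Σ² = 16/693  (sign -1)
I_A²/I_B² = (1/22)/(16/693) = 63/32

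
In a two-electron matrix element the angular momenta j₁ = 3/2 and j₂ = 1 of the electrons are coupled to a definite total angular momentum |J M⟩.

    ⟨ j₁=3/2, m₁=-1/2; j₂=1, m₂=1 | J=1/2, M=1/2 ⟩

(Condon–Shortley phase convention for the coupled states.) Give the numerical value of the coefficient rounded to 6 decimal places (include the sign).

+0.408248

triangle: 2!·1!·0!/4! = 2/24
(j±m)!: 1!·2!·2!·0!·1!·0! = 4
prefactor² = (2J+1)·Δ·N² = 2/3
  k=2: +1/(2!·0!·0!·0!·1!·0!) = 1/2
Σ = 1/2  ⇒  CG² = 2/3·(1/2)² = 1/6
CG = +√(1/6) = +0.408248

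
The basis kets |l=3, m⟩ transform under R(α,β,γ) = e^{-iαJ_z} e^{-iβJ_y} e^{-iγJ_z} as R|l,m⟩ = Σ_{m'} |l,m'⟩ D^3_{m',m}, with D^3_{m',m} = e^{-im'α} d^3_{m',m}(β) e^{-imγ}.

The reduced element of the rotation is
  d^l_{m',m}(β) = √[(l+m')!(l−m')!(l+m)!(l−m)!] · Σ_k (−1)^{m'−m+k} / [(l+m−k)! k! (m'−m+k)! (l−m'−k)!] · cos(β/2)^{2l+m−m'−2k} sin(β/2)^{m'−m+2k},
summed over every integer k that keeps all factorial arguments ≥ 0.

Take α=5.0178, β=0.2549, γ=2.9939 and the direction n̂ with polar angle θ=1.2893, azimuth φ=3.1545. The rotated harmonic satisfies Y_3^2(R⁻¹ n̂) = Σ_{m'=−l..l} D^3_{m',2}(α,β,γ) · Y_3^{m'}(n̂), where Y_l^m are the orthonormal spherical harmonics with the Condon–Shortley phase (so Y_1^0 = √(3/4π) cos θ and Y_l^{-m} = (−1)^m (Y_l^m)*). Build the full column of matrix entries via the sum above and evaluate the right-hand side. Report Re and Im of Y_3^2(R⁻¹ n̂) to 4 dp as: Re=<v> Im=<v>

Need the full column D^3_{m',2} for m'=−3..3 at α=5.0178, β=0.2549, γ=2.9939.
cos(β/2)=0.991889, sin(β/2)=0.127105
d^3_{-3,2}: single k=5 term ⇒ +0.000081;  D = -0.000075+0.000028i
d^3_{-2,2}: k∈[4..5] ⇒ +0.001284 -0.000004 = +0.001280;  D = -0.000789-0.001007i
d^3_{-1,2}: k∈[3..4] ⇒ +0.012674 -0.000104 = +0.012570;  D = +0.007106-0.010369i
d^3_{0,2}: k∈[2..3] ⇒ +0.085653 -0.001407 = +0.084246;  D = +0.080597+0.024525i
d^3_{1,2}: k∈[1..2] ⇒ +0.385904 -0.012674 = +0.373230;  D = +0.003742+0.373211i
d^3_{2,2}: k∈[0..1] ⇒ +0.952312 -0.078190 = +0.874122;  D = -0.830994+0.271180i
d^3_{3,2}: single k=0 term ⇒ -0.298920;  D = +0.173889+0.243137i
Y_3^{m'}(θ=1.2893,φ=3.1545) and Σ D·Y over m':
  (-0.0001+0.0000i)·(-0.3696+0.0143i)  (-0.0008-0.0010i)·(+0.2619-0.0068i)  (+0.0071-0.0104i)·(+0.1907-0.0025i)  (+0.0806+0.0245i)·(-0.2710+0.0000i)  (+0.0037+0.3732i)·(-0.1907-0.0025i)  (-0.8310+0.2712i)·(+0.2619+0.0068i)  (+0.1739+0.2431i)·(+0.3696+0.0143i)
Y_3^2(R⁻¹ n̂) = -0.179182+0.077682i

Re=-0.1792 Im=0.0777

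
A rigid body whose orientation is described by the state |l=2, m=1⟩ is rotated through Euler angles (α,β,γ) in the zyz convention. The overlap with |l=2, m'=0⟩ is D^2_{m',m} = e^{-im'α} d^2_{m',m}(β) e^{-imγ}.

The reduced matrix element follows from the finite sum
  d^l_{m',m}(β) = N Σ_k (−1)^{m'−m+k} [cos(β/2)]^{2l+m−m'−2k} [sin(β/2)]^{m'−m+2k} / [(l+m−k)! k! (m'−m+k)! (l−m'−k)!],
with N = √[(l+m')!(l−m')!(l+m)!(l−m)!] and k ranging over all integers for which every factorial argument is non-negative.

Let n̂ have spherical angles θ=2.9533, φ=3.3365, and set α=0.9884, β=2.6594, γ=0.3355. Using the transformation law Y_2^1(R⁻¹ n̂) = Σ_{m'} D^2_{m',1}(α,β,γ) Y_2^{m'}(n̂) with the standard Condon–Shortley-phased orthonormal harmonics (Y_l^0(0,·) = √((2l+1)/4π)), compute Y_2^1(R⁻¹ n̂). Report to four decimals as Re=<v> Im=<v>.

Re=-0.3651 Im=0.0390

Need the full column D^2_{m',1} for m'=−2..2 at α=0.9884, β=2.6594, γ=0.3355.
cos(β/2)=0.238767, sin(β/2)=0.971077
d^2_{-2,1}: single k=3 term ⇒ +0.437286;  D = -0.030805+0.436200i
d^2_{-1,1}: k∈[2..3] ⇒ +0.161279 -0.889230 = -0.727951;  D = -0.578230-0.442225i
d^2_{0,1}: k∈[1..2] ⇒ +0.032378 -0.535564 = -0.503186;  D = -0.475131+0.165670i
d^2_{1,1}: k∈[0..1] ⇒ +0.003250 -0.161279 = -0.158029;  D = -0.038622+0.153237i
d^2_{2,1}: single k=0 term ⇒ -0.026437;  D = +0.017855+0.019496i
Y_2^{m'}(θ=2.9533,φ=3.3365) and Σ D·Y over m':
  (-0.0308+0.4362i)·(+0.0125-0.0051i)  (-0.5782-0.4422i)·(+0.1394-0.0275i)  (-0.4751+0.1657i)·(+0.5976+0.0000i)  (-0.0386+0.1532i)·(-0.1394-0.0275i)  (+0.0179+0.0195i)·(+0.0125+0.0051i)
Y_2^1(R⁻¹ n̂) = -0.365124+0.038951i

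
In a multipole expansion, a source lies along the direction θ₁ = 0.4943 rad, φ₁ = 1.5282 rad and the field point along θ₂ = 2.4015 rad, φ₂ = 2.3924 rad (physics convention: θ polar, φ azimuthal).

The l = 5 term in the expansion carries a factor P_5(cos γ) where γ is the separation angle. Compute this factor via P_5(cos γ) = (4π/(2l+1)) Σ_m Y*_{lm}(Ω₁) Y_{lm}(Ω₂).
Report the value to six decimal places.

Expand P_5 via completeness: Σ_{m} conj(Y_{5,m}) at Ω₁ times Y_{5,m} at Ω₂ —
  m=-5: (0.002358, 0.010902) × (0.053262, 0.036781) = (-0.000275, 0.000667)  (running Σ = (-0.000275, 0.000667))
  m=-4: (0.064502, -0.011098) × (0.221781, -0.032345) = (0.013946, -0.004548)  (running Σ = (0.013671, -0.003880))
  m=-3: (-0.028125, -0.218886) × (0.259604, -0.323151) = (-0.078035, -0.047735)  (running Σ = (-0.064364, -0.051616))
  m=-2: (-0.443230, 0.037852) × (-0.026175, -0.360843) = (0.025260, 0.158946)  (running Σ = (-0.039104, 0.107330))
  m=-1: (0.017870, 0.419269) × (0.061728, 0.057413) = (-0.022968, 0.026907)  (running Σ = (-0.062072, 0.134237))
  m=0: (-0.145426, -0.000000) × (0.383230, 0.000000) = (-0.055731, -0.000000)  (running Σ = (-0.117803, 0.134237))
  m=1: (-0.017870, 0.419269) × (-0.061728, 0.057413) = (-0.022968, -0.026907)  (running Σ = (-0.140772, 0.107330))
  m=2: (-0.443230, -0.037852) × (-0.026175, 0.360843) = (0.025260, -0.158946)  (running Σ = (-0.115512, -0.051616))
  m=3: (0.028125, -0.218886) × (-0.259604, -0.323151) = (-0.078035, 0.047735)  (running Σ = (-0.193546, -0.003880))
  m=4: (0.064502, 0.011098) × (0.221781, 0.032345) = (0.013946, 0.004548)  (running Σ = (-0.179600, 0.000667))
  m=5: (-0.002358, 0.010902) × (-0.053262, 0.036781) = (-0.000275, -0.000667)  (running Σ = (-0.179875, -0.000000))
Total Σ_m = (-0.179875, -0.000000). Multiply by 1.142397: (-0.205489, -0.000000). P_5(cos γ) = -0.205489

-0.205489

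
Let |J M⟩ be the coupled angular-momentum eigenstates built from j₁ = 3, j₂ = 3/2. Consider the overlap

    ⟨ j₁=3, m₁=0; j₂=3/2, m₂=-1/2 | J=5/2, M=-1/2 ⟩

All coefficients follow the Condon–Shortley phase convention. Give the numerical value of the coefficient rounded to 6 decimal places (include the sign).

-0.414039

j₁+j₂−J=2  J+j₁−j₂=4  J−j₁+j₂=1  j₁+j₂+J+1=8
(j₁±m₁, j₂±m₂, J±M) = (3,3,1,2,2,3)
P² = 216/35
sum k=0..1:
  [0] +1/12 = 1/12
  [1] −1/4 = -1/4
S = -1/6
C² = P²·S² = 6/35 ; C = -0.414039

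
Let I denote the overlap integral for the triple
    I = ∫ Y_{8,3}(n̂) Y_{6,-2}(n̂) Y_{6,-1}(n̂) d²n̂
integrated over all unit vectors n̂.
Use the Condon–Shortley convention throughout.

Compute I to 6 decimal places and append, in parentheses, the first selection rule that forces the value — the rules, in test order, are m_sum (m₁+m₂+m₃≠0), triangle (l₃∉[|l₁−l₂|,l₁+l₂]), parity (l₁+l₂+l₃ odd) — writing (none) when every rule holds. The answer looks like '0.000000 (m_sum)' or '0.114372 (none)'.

-0.074631 (none)

Checks pass: Σm=0; 20 even; l₃=6∈[2,14].
(2·8+1)(2·6+1)(2·6+1) = 2873
Δ: 8! 8! 4! / 21! → 1/1309458150
sum: t=2:+1/49766400 t=3:−1/3110400 t=4:+1/1327104 t=5:−1/3110400 t=6:+1/49766400 = 1/6635520
3j²(8 6 6; 0 0 0) = Δ·Π!·Σ² = 350/46189  (sign +1)
sum: t=0:+1/696729600 t=1:−1/17418240 t=2:+1/4147200 t=3:−1/6220800 t=4:+1/69672960 = 1/25804800
3j²(8 6 6; 3 -2 -1) = Δ·Π!·Σ² = 27/8398  (sign -1)
combine: 4πI² = 2873·350/46189·27/8398 = 4725/67507
take √, sign -1: I = -0.07463140
No selection rule forces the value: the integral is nonzero (none).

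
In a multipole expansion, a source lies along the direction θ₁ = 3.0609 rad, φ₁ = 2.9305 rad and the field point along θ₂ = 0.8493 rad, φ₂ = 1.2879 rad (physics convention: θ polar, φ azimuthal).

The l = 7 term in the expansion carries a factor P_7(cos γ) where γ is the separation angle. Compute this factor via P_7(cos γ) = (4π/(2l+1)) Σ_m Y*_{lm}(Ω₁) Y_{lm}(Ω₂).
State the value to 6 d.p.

Expand P_7 via completeness: Σ_{m} conj(Y_{7,m}) at Ω₁ times Y_{7,m} at Ω₂ —
  term(m=-7) = +0.000000-0.000000i   from Y*(Ω₁)=-0.000000+0.000000i, Y(Ω₂)=-0.061698-0.026778i
  term(m=-6) = +0.000000+0.000000i   from Y*(Ω₁)=-0.000000+0.000000i, Y(Ω₂)=+0.027949-0.219618i
  term(m=-5) = -0.000002+0.000006i   from Y*(Ω₁)=-0.000007+0.000013i, Y(Ω₂)=+0.404006-0.063672i
  term(m=-4) = -0.000121-0.000036i   from Y*(Ω₁)=-0.000203+0.000229i, Y(Ω₂)=+0.174989+0.372461i
  term(m=-3) = +0.000065-0.000296i   from Y*(Ω₁)=-0.003670+0.002694i, Y(Ω₂)=-0.050028+0.044065i
  term(m=-2) = -0.015803-0.002285i   from Y*(Ω₁)=-0.043314+0.019456i, Y(Ω₂)=+0.283871+0.180272i
  term(m=-1) = +0.005092-0.070800i   from Y*(Ω₁)=-0.308232+0.066050i, Y(Ω₂)=-0.062856+0.216228i
  term(m=+0) = -0.275935-0.000000i   from Y*(Ω₁)=-0.995174-0.000000i, Y(Ω₂)=+0.277273+0.000000i
  term(m=+1) = +0.005092+0.070800i   from Y*(Ω₁)=+0.308232+0.066050i, Y(Ω₂)=+0.062856+0.216228i
  term(m=+2) = -0.015803+0.002285i   from Y*(Ω₁)=-0.043314-0.019456i, Y(Ω₂)=+0.283871-0.180272i
  term(m=+3) = +0.000065+0.000296i   from Y*(Ω₁)=+0.003670+0.002694i, Y(Ω₂)=+0.050028+0.044065i
  term(m=+4) = -0.000121+0.000036i   from Y*(Ω₁)=-0.000203-0.000229i, Y(Ω₂)=+0.174989-0.372461i
  term(m=+5) = -0.000002-0.000006i   from Y*(Ω₁)=+0.000007+0.000013i, Y(Ω₂)=-0.404006-0.063672i
  term(m=+6) = +0.000000-0.000000i   from Y*(Ω₁)=-0.000000-0.000000i, Y(Ω₂)=+0.027949+0.219618i
  term(m=+7) = +0.000000+0.000000i   from Y*(Ω₁)=+0.000000+0.000000i, Y(Ω₂)=+0.061698-0.026778i
Σ over m = -0.297472-0.000000i; ×(4π/15) → -0.249209-0.000000i. Real part: -0.249209

-0.249209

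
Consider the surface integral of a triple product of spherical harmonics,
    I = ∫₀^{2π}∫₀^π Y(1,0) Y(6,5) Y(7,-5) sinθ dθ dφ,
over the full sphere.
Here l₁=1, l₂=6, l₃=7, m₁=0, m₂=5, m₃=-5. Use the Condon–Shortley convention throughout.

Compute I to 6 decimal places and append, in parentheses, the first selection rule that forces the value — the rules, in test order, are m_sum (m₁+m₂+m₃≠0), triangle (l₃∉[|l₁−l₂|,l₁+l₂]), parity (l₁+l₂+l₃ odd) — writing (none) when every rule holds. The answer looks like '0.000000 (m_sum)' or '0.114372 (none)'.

Rules hold: Σm=0, L=14 even, 5≤7≤7.
N = 3·13·15 = 585
Δ = 0!·2!·12!/15! = 1/1365
Racah Σ t=0..0: t=0:+1/518400 = 1/518400
⇒ 3j(1 6 7; 0 0 0)² = 7/195, sgn -1
Racah Σ t=0..0: t=0:+1/39916800 = 1/39916800
⇒ 3j(1 6 7; 0 5 -5)² = 8/455, sgn +1
4πI² = N·(3j₀)²·(3jₘ)² = 24/65
I = -1·√(0.369231/4π) = -0.17141310
No selection rule forces the value: the integral is nonzero (none).

-0.171413 (none)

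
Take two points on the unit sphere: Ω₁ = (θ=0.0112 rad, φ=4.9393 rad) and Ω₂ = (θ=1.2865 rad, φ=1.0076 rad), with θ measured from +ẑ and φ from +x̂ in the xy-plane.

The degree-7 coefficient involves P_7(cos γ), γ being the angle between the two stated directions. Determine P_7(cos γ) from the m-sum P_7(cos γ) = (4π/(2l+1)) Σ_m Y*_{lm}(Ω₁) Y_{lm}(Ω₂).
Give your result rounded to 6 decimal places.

Term-by-term m-sum for l=7 (normalisation 4π/15 = 0.837758):
  m=-7: Y*=(-0.000000, -0.000000)  Y=(0.269477, -0.261311)  product (-0.000000, 0.000000)
  m=-6: Y*=(-0.000000, -0.000000)  Y=(0.398882, 0.096593)  product (0.000000, -0.000000)
  m=-5: Y*=(0.000000, -0.000000)  Y=(0.002172, 0.006433)  product (0.000000, 0.000000)
  m=-4: Y*=(0.000000, 0.000000)  Y=(0.217766, -0.268199)  product (0.000000, 0.000000)
  m=-3: Y*=(-0.000008, 0.000010)  Y=(0.126993, 0.015157)  product (-0.000001, 0.000001)
  m=-2: Y*=(-0.000846, -0.000413)  Y=(-0.125697, -0.263974)  product (-0.000003, 0.000275)
  m=-1: Y*=(0.010291, -0.044573)  Y=(0.090533, -0.143382)  product (-0.005459, -0.005511)
  m=+0: Y*=(1.090631, -0.000000)  Y=(-0.273862, 0.000000)  product (-0.298682, 0.000000)
  m=+1: Y*=(-0.010291, -0.044573)  Y=(-0.090533, -0.143382)  product (-0.005459, 0.005511)
  m=+2: Y*=(-0.000846, 0.000413)  Y=(-0.125697, 0.263974)  product (-0.000003, -0.000275)
  m=+3: Y*=(0.000008, 0.000010)  Y=(-0.126993, 0.015157)  product (-0.000001, -0.000001)
  m=+4: Y*=(0.000000, -0.000000)  Y=(0.217766, 0.268199)  product (0.000000, -0.000000)
  m=+5: Y*=(-0.000000, -0.000000)  Y=(-0.002172, 0.006433)  product (0.000000, -0.000000)
  m=+6: Y*=(-0.000000, 0.000000)  Y=(0.398882, -0.096593)  product (0.000000, 0.000000)
  m=+7: Y*=(0.000000, -0.000000)  Y=(-0.269477, -0.261311)  product (-0.000000, -0.000000)
Total Σ_m = (-0.309608, 0.000000). Multiply by 0.837758: (-0.259376, 0.000000). P_7(cos γ) = -0.259376

-0.259376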